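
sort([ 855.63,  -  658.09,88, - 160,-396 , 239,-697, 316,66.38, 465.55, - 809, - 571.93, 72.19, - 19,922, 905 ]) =[ - 809, - 697, - 658.09,  -  571.93, - 396,-160, - 19, 66.38, 72.19, 88,  239, 316, 465.55,  855.63, 905, 922]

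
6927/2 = 6927/2 = 3463.50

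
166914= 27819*6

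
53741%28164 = 25577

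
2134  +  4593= 6727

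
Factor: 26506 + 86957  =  3^2*7^1*1801^1 = 113463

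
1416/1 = 1416 = 1416.00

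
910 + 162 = 1072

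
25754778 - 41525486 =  - 15770708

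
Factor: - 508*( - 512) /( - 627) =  - 260096/627 = -  2^11*3^( - 1) * 11^( - 1 )*19^( - 1)*127^1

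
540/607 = 540/607  =  0.89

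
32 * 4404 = 140928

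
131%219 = 131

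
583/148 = 583/148 = 3.94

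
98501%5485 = 5256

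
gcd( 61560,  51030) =810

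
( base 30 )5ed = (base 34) 493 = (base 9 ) 6681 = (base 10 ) 4933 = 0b1001101000101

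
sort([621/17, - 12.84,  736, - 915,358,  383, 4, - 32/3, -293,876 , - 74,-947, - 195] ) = [ - 947, - 915, - 293,-195, - 74, - 12.84, - 32/3, 4,  621/17, 358,383, 736 , 876 ]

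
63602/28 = 4543/2 = 2271.50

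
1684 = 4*421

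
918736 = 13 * 70672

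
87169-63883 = 23286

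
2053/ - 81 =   -  2053/81=- 25.35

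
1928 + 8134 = 10062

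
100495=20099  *5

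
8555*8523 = 72914265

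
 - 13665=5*(-2733 ) 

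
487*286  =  139282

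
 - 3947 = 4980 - 8927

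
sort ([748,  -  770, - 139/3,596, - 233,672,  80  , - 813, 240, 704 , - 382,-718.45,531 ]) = [ - 813, - 770,-718.45,-382, - 233,-139/3, 80, 240, 531, 596 , 672 , 704, 748 ] 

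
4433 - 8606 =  - 4173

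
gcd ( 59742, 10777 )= 1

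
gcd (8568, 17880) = 24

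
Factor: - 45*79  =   - 3555 = - 3^2 * 5^1*79^1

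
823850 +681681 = 1505531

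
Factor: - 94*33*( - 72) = 2^4*3^3*11^1 * 47^1 = 223344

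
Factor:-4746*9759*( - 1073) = 2^1 * 3^2*7^1 * 29^1*37^1*113^1*3253^1 = 49697297622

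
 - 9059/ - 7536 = 9059/7536 = 1.20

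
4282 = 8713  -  4431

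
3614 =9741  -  6127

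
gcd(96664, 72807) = 1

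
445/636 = 445/636 = 0.70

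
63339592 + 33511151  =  96850743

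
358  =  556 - 198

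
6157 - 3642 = 2515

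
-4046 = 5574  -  9620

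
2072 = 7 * 296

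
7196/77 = 1028/11 = 93.45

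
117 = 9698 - 9581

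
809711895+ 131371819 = 941083714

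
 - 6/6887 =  - 6/6887 = - 0.00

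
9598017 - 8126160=1471857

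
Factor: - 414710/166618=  - 5^1*113^1*227^( - 1) = - 565/227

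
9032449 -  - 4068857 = 13101306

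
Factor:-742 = - 2^1 * 7^1 * 53^1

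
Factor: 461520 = 2^4*3^2*5^1 * 641^1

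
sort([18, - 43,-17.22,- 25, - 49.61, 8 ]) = [ - 49.61,  -  43, - 25, - 17.22,8,18]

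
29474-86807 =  - 57333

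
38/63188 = 19/31594 = 0.00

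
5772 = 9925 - 4153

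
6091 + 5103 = 11194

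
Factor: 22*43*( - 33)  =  -2^1  *  3^1*11^2*43^1 = -31218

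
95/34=95/34 = 2.79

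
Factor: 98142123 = 3^1*32714041^1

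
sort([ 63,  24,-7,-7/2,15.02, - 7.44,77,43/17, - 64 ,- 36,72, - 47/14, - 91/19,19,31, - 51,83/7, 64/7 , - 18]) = [ - 64, - 51 ,  -  36, - 18, - 7.44, - 7, - 91/19, - 7/2, - 47/14,43/17,64/7,83/7,15.02,19,24,  31,  63, 72, 77]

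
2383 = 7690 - 5307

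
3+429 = 432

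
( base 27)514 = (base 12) 2164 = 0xE5C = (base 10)3676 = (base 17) CC4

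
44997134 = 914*49231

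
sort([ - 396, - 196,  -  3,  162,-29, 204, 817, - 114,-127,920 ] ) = [ - 396, - 196, - 127, -114, - 29, - 3,162,  204,817, 920]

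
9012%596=72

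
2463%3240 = 2463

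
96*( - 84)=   -  8064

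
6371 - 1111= 5260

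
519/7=74 + 1/7 = 74.14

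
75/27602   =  75/27602 = 0.00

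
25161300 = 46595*540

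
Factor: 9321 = 3^1*13^1*239^1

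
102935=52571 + 50364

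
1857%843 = 171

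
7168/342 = 20 + 164/171 =20.96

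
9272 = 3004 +6268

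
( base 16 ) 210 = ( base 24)M0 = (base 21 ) 143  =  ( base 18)1b6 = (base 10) 528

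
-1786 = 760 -2546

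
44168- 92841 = - 48673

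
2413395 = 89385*27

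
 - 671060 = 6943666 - 7614726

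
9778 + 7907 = 17685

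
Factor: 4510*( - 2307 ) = -2^1 * 3^1*5^1*11^1*41^1 * 769^1= -  10404570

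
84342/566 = 149+4/283 = 149.01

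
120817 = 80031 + 40786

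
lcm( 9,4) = 36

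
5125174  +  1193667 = 6318841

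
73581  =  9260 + 64321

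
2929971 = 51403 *57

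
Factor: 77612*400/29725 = 2^6 * 29^(-1 )*41^( - 1)*19403^1= 1241792/1189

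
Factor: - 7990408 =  - 2^3*17^1*  41^1*1433^1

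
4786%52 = 2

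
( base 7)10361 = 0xA1F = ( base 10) 2591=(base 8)5037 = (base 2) 101000011111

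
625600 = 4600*136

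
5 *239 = 1195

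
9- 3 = 6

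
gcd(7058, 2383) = 1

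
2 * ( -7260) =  - 14520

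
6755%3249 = 257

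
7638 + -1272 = 6366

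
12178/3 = 12178/3 = 4059.33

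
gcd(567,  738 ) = 9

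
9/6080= 9/6080 = 0.00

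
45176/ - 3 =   -  45176/3 = - 15058.67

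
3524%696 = 44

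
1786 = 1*1786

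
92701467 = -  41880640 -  - 134582107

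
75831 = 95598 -19767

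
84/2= 42 = 42.00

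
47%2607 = 47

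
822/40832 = 411/20416=0.02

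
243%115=13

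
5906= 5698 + 208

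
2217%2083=134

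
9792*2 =19584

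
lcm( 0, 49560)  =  0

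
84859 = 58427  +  26432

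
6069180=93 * 65260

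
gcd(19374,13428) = 6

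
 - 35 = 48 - 83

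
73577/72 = 1021 + 65/72 = 1021.90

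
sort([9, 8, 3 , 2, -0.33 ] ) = [ - 0.33,2 , 3,  8, 9]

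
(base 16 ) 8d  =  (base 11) 119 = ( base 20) 71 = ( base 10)141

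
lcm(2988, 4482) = 8964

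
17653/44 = 17653/44 = 401.20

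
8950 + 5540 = 14490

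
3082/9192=1541/4596 = 0.34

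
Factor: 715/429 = 5/3 = 3^(  -  1 )*5^1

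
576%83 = 78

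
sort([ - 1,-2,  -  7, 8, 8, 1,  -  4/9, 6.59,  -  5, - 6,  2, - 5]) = [  -  7,-6,-5,-5 , - 2,-1, - 4/9, 1,2, 6.59, 8, 8 ] 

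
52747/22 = 2397+13/22=2397.59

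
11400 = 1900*6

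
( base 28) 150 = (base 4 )32130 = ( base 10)924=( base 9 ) 1236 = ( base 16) 39C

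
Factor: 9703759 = 13^1*89^1 * 8387^1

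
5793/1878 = 1931/626 = 3.08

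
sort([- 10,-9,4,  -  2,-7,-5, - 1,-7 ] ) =[ - 10 ,-9, - 7, - 7, - 5,-2, - 1,4]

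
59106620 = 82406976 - 23300356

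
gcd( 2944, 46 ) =46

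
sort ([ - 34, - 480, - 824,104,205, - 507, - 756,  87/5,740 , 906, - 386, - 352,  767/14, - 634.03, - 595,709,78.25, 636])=[ - 824,-756, - 634.03, - 595, - 507, - 480, - 386, - 352, - 34,87/5,  767/14, 78.25,104,205,636,709,740,  906]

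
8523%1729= 1607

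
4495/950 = 899/190  =  4.73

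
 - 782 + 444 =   -  338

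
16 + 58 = 74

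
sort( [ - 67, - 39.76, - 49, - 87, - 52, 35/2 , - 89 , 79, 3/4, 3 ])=[-89,  -  87, - 67, - 52, - 49, - 39.76,3/4,3, 35/2, 79] 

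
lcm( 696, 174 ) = 696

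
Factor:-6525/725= -9  =  - 3^2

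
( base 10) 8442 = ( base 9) 12520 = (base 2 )10000011111010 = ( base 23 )fm1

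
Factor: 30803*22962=2^1*3^1* 43^1*89^1 * 30803^1 = 707298486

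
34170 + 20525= 54695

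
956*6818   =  6518008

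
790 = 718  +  72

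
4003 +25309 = 29312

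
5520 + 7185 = 12705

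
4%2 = 0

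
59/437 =59/437  =  0.14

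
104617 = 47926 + 56691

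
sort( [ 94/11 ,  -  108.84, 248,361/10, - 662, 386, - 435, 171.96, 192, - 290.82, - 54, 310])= [ - 662, - 435, - 290.82,-108.84, - 54, 94/11, 361/10, 171.96, 192,248, 310,386 ]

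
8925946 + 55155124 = 64081070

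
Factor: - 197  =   - 197^1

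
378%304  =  74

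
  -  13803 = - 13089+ -714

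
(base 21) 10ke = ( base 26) e8n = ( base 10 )9695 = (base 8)22737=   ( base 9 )14262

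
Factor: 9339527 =61^1 *153107^1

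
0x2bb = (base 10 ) 699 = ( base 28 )or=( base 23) 179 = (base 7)2016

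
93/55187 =93/55187 =0.00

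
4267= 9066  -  4799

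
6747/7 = 6747/7=963.86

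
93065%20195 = 12285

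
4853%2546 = 2307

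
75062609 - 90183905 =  - 15121296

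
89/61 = 1 + 28/61=1.46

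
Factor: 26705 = 5^1*7^2*109^1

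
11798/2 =5899 = 5899.00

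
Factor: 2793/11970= 2^( - 1 )*3^(-1 )*5^( - 1 )*7^1 = 7/30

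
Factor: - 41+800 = 3^1*11^1*23^1 = 759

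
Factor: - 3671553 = - 3^1*353^1*3467^1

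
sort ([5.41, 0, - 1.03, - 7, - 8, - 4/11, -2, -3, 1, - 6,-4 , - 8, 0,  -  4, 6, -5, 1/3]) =[ - 8,-8,- 7, - 6,  -  5, - 4, - 4,  -  3 , - 2, - 1.03, - 4/11,0,0, 1/3, 1, 5.41,6]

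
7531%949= 888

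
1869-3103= - 1234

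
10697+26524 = 37221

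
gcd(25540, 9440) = 20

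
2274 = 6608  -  4334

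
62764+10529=73293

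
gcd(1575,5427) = 9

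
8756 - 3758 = 4998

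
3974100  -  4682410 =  - 708310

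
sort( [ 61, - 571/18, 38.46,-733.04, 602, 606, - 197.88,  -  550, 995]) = [-733.04,-550,-197.88,-571/18,  38.46,  61,602, 606,995]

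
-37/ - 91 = 37/91 = 0.41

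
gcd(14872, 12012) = 572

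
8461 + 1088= 9549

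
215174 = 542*397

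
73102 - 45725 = 27377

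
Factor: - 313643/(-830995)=5^( - 1 )*29^( - 1)*521^(-1)*28513^1= 28513/75545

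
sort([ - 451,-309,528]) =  [ - 451, - 309,528]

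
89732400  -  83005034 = 6727366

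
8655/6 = 1442 + 1/2 = 1442.50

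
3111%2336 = 775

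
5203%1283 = 71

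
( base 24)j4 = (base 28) gc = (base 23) K0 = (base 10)460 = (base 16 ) 1CC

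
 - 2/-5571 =2/5571 =0.00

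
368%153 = 62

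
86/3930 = 43/1965= 0.02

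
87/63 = 29/21 = 1.38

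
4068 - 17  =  4051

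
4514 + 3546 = 8060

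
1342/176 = 7 + 5/8 = 7.62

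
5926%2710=506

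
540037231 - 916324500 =  -  376287269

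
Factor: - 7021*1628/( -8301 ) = 2^2*3^( - 1)*7^1*11^1*17^1*37^1*59^1*2767^( - 1) = 11430188/8301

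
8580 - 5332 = 3248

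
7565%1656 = 941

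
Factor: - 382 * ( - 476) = 181832 = 2^3*7^1*17^1 * 191^1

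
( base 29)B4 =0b101000011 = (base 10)323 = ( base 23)e1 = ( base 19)h0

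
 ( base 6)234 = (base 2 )1011110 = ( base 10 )94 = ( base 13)73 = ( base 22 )46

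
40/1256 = 5/157 = 0.03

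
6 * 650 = 3900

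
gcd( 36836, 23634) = 2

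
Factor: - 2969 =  - 2969^1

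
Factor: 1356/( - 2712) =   -  2^( - 1 ) = -1/2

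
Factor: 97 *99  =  3^2*11^1*97^1 = 9603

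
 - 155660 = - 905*172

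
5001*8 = 40008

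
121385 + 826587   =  947972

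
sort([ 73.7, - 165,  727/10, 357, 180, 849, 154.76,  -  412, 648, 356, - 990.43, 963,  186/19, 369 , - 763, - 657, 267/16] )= [-990.43,-763, - 657, - 412, - 165, 186/19, 267/16, 727/10, 73.7,154.76,180, 356,357,369, 648, 849, 963 ] 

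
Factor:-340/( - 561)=2^2*3^( - 1 )*5^1*11^( - 1 ) = 20/33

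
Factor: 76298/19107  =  2^1* 3^( - 2) * 11^( - 1 ) * 193^( - 1 )*38149^1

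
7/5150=7/5150 = 0.00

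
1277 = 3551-2274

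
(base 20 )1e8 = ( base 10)688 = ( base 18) 224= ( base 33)ks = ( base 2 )1010110000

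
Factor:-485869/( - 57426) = 2^( - 1 )*3^( - 1 ) * 17^( -1)*863^1= 863/102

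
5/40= 1/8  =  0.12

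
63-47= 16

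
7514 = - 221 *( - 34) 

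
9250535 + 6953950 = 16204485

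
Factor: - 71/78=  - 2^ (-1 )*3^ ( - 1)*13^ (-1 ) * 71^1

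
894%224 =222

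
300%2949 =300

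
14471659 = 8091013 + 6380646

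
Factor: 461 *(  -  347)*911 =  - 347^1 * 461^1*911^1 = - 145729937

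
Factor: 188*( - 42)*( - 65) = 513240 = 2^3*3^1* 5^1 * 7^1*13^1*47^1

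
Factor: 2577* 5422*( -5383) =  -2^1*3^1*7^1 * 769^1 *859^1 * 2711^1= -75213935202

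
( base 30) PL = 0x303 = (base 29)qh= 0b1100000011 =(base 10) 771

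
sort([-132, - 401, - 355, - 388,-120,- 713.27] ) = [ -713.27, - 401,-388, - 355, - 132, - 120] 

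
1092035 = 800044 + 291991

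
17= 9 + 8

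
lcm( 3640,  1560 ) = 10920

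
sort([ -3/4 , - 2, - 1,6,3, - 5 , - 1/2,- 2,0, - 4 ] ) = [ - 5, - 4, -2, -2, - 1, -3/4 ,  -  1/2, 0, 3, 6 ]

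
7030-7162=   -  132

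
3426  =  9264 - 5838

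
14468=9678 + 4790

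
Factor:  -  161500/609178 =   -  2^1*5^3*23^( - 1 ) * 41^( - 1) = -250/943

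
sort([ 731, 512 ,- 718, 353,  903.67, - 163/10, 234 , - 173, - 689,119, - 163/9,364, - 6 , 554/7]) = [ - 718, - 689, - 173, - 163/9,-163/10, - 6,554/7, 119, 234, 353,364, 512,731,903.67]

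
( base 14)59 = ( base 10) 79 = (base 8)117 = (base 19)43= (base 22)3D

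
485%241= 3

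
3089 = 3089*1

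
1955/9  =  217+2/9 = 217.22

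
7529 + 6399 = 13928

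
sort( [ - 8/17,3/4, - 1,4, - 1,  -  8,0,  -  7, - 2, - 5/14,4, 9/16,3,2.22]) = [ - 8, - 7  , - 2, - 1, - 1, - 8/17, - 5/14, 0,9/16, 3/4, 2.22, 3,4,4]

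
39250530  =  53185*738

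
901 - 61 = 840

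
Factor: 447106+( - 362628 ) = 2^1 * 42239^1 = 84478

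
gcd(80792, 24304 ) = 8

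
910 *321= 292110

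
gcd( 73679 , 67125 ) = 1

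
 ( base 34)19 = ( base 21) 21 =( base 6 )111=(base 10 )43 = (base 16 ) 2b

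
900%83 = 70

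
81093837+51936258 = 133030095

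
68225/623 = 109+318/623 = 109.51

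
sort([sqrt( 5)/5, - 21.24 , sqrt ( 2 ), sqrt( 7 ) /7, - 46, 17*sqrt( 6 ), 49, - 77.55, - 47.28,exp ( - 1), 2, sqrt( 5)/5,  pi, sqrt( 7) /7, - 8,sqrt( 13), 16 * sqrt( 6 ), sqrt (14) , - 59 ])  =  [ - 77.55, - 59,-47.28, - 46, - 21.24 , - 8, exp( - 1), sqrt( 7)/7,sqrt (7)/7,sqrt ( 5)/5,sqrt( 5) /5,sqrt( 2), 2,pi , sqrt( 13 ) , sqrt( 14), 16*sqrt( 6),17*sqrt( 6 ), 49 ] 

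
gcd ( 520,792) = 8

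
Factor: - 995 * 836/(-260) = 41591/13 =11^1*13^(-1 )*19^1*199^1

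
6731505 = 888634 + 5842871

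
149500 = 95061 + 54439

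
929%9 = 2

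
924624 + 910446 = 1835070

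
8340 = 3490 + 4850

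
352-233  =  119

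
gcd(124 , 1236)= 4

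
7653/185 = 7653/185 = 41.37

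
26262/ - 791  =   - 26262/791 = - 33.20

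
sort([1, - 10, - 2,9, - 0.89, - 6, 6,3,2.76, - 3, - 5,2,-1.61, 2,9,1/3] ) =[ - 10, - 6,  -  5,  -  3, - 2, - 1.61, - 0.89,1/3, 1,2,2,2.76,3,6, 9,9] 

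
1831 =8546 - 6715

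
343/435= 343/435 = 0.79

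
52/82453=52/82453= 0.00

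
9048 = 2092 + 6956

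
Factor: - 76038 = -2^1*3^1 * 19^1*23^1*29^1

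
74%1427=74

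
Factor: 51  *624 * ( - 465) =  - 14798160= -2^4 * 3^3 * 5^1*  13^1*17^1*31^1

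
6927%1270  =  577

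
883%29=13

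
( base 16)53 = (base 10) 83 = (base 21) 3K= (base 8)123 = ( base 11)76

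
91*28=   2548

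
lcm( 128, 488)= 7808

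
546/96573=182/32191 = 0.01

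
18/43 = 18/43 = 0.42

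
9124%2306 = 2206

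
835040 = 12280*68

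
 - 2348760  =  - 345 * 6808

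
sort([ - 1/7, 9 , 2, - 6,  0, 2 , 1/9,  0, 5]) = [ - 6, - 1/7,0, 0,1/9, 2, 2,5, 9 ] 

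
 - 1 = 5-6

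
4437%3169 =1268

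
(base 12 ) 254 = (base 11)2A0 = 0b101100000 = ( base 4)11200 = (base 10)352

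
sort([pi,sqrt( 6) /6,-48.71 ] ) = [- 48.71, sqrt( 6) /6,pi ]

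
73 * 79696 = 5817808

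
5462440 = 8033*680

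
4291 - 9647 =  - 5356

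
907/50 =907/50=   18.14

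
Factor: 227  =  227^1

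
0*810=0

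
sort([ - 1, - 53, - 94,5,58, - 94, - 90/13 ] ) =[ - 94, - 94,-53, - 90/13, - 1,5,58] 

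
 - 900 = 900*( - 1)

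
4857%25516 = 4857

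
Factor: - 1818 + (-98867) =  - 100685 = - 5^1*13^1*1549^1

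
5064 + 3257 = 8321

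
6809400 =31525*216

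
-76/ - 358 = 38/179 = 0.21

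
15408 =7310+8098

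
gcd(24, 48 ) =24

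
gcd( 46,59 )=1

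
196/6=98/3  =  32.67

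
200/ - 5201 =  - 1 + 5001/5201 = - 0.04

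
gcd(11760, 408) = 24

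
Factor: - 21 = -3^1*7^1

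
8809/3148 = 8809/3148 = 2.80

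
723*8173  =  5909079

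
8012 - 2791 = 5221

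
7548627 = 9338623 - 1789996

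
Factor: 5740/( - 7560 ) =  - 41/54 = - 2^(- 1)*3^( - 3 ) *41^1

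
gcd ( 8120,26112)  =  8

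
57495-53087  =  4408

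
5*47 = 235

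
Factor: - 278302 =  - 2^1 * 227^1*613^1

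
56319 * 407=22921833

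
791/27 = 791/27 = 29.30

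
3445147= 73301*47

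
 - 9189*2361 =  - 21695229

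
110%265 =110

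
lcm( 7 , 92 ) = 644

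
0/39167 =0 = 0.00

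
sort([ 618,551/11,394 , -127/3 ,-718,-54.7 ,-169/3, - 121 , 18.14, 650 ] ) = [-718 ,- 121,-169/3,-54.7,-127/3,18.14 , 551/11, 394, 618,650]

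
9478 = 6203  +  3275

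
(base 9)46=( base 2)101010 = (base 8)52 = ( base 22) 1K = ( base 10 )42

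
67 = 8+59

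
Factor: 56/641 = 2^3*7^1*641^(  -  1)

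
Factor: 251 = 251^1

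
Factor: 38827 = 41^1*947^1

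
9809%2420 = 129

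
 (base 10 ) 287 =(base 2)100011111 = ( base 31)98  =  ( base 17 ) GF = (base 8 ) 437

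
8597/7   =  8597/7 = 1228.14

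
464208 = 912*509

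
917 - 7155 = -6238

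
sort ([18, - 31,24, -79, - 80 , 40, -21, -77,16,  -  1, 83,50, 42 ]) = [-80, - 79,-77,  -  31, - 21, - 1,16, 18,24,40,42, 50,83]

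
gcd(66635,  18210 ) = 5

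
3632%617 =547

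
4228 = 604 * 7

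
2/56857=2/56857 = 0.00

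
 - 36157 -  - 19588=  - 16569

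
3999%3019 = 980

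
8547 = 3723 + 4824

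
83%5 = 3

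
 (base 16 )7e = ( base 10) 126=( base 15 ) 86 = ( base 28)4e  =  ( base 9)150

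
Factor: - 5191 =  - 29^1*179^1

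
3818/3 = 1272  +  2/3 = 1272.67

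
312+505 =817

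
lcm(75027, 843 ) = 75027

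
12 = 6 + 6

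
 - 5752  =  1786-7538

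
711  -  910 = -199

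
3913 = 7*559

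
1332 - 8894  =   - 7562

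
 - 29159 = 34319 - 63478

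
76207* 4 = 304828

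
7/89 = 7/89= 0.08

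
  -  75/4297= - 1 + 4222/4297 = -0.02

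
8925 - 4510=4415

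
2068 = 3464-1396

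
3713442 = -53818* (-69) 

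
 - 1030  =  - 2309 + 1279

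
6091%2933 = 225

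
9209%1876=1705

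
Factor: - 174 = -2^1*3^1*29^1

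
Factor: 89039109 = 3^1 * 29679703^1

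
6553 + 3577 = 10130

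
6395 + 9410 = 15805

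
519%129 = 3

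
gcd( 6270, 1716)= 66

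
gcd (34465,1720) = 5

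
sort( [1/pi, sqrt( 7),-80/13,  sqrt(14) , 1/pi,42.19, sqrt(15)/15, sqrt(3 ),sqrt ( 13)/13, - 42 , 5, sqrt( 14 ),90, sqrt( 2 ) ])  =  [ - 42,-80/13, sqrt(15) /15,sqrt(13)/13, 1/pi , 1/pi , sqrt( 2),sqrt(3 ),sqrt( 7), sqrt( 14),sqrt(14),5, 42.19 , 90]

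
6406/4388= 1  +  1009/2194=1.46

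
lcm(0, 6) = 0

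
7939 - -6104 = 14043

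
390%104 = 78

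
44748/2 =22374 = 22374.00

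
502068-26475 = 475593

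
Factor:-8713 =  - 8713^1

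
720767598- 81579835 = 639187763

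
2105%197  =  135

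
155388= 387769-232381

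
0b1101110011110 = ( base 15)2165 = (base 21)g0e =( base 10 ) 7070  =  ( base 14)2810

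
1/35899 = 1/35899 = 0.00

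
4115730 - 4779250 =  - 663520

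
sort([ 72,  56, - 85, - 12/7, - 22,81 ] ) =[  -  85,  -  22, - 12/7,56, 72,81 ] 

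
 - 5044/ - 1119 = 4 + 568/1119 = 4.51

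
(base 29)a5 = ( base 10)295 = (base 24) C7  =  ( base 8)447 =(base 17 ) 106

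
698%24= 2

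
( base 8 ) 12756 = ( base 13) 272B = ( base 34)4t4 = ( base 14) 2090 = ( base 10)5614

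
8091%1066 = 629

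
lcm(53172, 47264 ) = 425376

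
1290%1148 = 142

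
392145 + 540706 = 932851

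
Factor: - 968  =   -2^3*11^2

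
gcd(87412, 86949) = 1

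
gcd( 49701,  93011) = 1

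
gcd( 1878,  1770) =6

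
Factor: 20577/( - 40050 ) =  - 6859/13350 = -  2^( - 1 )*3^( - 1 ) * 5^( - 2) * 19^3*89^( - 1)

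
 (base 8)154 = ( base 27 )40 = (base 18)60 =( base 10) 108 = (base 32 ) 3c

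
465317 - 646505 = - 181188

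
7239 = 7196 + 43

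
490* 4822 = 2362780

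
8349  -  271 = 8078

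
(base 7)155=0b1011001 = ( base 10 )89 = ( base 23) 3K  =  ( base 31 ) 2r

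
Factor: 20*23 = 2^2*5^1  *23^1 = 460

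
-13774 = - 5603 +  - 8171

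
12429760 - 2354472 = 10075288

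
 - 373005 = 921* ( - 405 )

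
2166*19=41154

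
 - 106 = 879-985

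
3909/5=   3909/5 = 781.80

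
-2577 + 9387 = 6810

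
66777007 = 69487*961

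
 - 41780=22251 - 64031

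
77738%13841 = 8533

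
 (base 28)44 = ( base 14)84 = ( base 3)11022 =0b1110100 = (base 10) 116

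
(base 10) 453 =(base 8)705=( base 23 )jg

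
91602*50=4580100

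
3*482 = 1446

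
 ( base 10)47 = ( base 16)2f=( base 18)2b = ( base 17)2D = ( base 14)35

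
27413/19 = 27413/19 = 1442.79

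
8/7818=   4/3909= 0.00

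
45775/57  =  803+4/57 = 803.07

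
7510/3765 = 1502/753 =1.99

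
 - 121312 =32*( - 3791) 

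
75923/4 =75923/4 = 18980.75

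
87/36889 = 87/36889= 0.00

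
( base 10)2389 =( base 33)26d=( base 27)37d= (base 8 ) 4525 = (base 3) 10021111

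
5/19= 5/19 = 0.26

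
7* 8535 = 59745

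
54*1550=83700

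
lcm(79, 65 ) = 5135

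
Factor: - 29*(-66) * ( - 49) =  - 2^1*3^1 *7^2*11^1*29^1 = - 93786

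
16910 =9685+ 7225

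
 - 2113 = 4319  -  6432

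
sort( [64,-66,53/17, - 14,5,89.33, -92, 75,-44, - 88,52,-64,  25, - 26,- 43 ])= [-92, - 88,-66,  -  64, - 44,-43,  -  26,-14 , 53/17,5, 25,52 , 64, 75,  89.33]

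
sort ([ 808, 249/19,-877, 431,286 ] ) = [ - 877, 249/19, 286, 431,808] 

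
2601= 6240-3639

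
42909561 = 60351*711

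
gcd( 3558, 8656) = 2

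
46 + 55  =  101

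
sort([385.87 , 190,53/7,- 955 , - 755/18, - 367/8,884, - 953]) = [-955 ,-953,-367/8,- 755/18,53/7,190,385.87,  884 ] 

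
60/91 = 60/91 = 0.66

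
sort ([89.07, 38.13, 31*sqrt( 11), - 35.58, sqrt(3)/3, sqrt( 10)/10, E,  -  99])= [- 99, - 35.58, sqrt(10) /10, sqrt ( 3)/3, E, 38.13, 89.07, 31*sqrt( 11 ) ] 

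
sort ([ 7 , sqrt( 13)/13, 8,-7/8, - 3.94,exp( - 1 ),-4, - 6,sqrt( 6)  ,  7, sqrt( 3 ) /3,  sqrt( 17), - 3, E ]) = [ - 6,-4, - 3.94,-3, - 7/8,sqrt( 13) /13,exp (-1 ),sqrt( 3 )/3,sqrt( 6 ), E, sqrt( 17 ),7,7,8]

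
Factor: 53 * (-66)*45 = -2^1*3^3*5^1*11^1 * 53^1 = - 157410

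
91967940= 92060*999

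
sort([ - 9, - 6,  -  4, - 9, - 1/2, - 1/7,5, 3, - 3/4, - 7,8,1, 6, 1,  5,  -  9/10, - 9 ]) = [-9,-9, -9,-7,-6, - 4,  -  9/10, - 3/4, - 1/2,  -  1/7,1 , 1,3, 5,5,6,  8] 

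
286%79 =49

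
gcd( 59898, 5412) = 6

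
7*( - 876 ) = - 6132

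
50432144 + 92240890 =142673034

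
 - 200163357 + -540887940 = -741051297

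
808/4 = 202 = 202.00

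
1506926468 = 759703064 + 747223404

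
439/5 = 87+ 4/5 = 87.80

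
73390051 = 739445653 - 666055602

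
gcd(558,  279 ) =279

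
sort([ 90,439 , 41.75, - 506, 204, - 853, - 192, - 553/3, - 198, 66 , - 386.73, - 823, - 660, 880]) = [ - 853, - 823, - 660,-506, - 386.73, - 198,- 192, - 553/3, 41.75, 66, 90, 204 , 439, 880]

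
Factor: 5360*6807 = 2^4*3^1*5^1* 67^1*2269^1 = 36485520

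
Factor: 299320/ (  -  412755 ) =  - 2^3*3^(-1 )*1069^1*3931^( - 1) = - 8552/11793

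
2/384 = 1/192 =0.01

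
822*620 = 509640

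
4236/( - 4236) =  -  1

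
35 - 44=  - 9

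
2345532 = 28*83769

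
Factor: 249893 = 7^1*29^1*1231^1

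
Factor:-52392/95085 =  - 2^3*3^( - 1)*5^( - 1)*37^1*59^1*2113^( - 1) = - 17464/31695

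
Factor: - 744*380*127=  - 35905440= - 2^5* 3^1*5^1 * 19^1*31^1*127^1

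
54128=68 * 796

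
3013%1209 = 595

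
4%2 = 0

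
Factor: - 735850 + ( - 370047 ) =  - 13^1*97^1 * 877^1 = - 1105897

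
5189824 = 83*62528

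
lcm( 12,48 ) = 48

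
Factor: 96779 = 96779^1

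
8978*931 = 8358518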